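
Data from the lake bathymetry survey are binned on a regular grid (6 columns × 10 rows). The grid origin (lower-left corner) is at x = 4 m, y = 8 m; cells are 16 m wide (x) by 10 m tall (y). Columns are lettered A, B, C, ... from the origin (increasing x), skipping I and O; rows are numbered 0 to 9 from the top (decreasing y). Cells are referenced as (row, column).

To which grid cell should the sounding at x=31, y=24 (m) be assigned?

(8, B)

Column index: ⌊(31 − 4) / 16⌋ = ⌊1.688⌋ = 1 → column B
Row offset from origin: ⌊(24 − 8) / 10⌋ = ⌊1.600⌋ = 1 → row 8 (counted from top)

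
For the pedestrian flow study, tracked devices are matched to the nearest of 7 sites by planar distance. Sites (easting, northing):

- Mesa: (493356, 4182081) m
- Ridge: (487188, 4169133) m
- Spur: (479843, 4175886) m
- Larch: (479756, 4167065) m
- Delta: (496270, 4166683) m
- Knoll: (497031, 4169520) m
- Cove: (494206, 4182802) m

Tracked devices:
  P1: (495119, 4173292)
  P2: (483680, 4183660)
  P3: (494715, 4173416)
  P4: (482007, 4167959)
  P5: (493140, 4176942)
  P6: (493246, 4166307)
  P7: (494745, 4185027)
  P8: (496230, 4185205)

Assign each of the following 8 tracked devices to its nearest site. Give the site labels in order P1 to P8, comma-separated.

Knoll, Spur, Knoll, Larch, Mesa, Delta, Cove, Cove

P1 → Knoll (d²=17883728.00)
P2 → Spur (d²=75157645.00)
P3 → Knoll (d²=20542672.00)
P4 → Larch (d²=5866237.00)
P5 → Mesa (d²=26455977.00)
P6 → Delta (d²=9285952.00)
P7 → Cove (d²=5241146.00)
P8 → Cove (d²=9870985.00)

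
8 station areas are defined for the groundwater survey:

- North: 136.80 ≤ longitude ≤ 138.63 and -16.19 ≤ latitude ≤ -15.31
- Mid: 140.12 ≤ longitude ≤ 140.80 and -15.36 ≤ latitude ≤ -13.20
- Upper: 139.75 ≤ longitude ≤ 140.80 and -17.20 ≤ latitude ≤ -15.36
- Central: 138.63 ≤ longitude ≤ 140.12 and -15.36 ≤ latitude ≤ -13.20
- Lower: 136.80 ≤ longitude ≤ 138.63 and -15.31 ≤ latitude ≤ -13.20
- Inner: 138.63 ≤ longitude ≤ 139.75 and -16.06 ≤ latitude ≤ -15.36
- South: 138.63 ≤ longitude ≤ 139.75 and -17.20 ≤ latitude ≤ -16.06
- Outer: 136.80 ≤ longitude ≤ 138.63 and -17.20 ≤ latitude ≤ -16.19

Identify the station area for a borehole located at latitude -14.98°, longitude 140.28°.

The point has longitude = 140.28 and latitude = -14.98.
Only Mid satisfies 140.12 ≤ longitude ≤ 140.80 and -15.36 ≤ latitude ≤ -13.20.

Mid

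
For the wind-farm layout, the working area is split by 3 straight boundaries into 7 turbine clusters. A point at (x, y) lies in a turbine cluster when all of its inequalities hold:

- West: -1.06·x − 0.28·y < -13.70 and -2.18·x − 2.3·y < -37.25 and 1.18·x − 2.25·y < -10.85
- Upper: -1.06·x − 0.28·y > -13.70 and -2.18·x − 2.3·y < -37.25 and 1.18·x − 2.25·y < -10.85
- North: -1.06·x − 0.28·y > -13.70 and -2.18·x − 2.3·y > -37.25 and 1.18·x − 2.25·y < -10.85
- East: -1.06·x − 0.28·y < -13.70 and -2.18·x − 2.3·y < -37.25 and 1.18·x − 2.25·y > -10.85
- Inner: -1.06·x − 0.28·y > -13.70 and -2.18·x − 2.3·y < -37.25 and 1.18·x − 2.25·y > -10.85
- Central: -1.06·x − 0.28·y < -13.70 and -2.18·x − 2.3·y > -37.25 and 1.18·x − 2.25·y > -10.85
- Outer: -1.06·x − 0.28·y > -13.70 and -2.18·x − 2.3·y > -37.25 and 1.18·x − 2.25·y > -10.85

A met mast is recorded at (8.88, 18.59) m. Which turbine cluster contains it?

-1.06·8.88 − 0.28·18.59 = -14.618, which is < -13.70
-2.18·8.88 − 2.3·18.59 = -62.115, which is < -37.25
1.18·8.88 − 2.25·18.59 = -31.349, which is < -10.85
This sign pattern matches West.

West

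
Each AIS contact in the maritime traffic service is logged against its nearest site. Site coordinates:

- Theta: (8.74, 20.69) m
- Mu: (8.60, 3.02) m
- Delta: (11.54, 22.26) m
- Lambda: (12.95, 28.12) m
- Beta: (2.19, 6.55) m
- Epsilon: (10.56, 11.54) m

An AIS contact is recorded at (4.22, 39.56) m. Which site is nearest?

Squared distances to each site:
Theta: 376.507; Mu: 1354.356; Delta: 352.872; Lambda: 207.087; Beta: 1093.781; Epsilon: 825.316.
Minimum at Lambda.

Lambda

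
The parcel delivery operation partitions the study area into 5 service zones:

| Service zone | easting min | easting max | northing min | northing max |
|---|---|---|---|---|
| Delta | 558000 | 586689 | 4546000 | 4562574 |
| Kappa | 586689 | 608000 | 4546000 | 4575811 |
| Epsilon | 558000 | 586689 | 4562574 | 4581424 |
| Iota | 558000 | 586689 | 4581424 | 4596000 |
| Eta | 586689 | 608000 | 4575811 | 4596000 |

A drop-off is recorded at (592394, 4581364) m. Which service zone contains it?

The point has easting = 592394 and northing = 4581364.
Only Eta satisfies 586689 ≤ easting ≤ 608000 and 4575811 ≤ northing ≤ 4596000.

Eta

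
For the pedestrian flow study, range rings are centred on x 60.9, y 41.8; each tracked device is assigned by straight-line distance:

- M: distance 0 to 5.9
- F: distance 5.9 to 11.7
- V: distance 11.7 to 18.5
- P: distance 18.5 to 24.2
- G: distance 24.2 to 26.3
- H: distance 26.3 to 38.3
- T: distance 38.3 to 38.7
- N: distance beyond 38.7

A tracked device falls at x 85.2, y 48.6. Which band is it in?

G

Distance = √((85.2−60.9)² + (48.6−41.8)²) = √(590.490 + 46.240) = 25.234.
24.2 ≤ 25.234 < 26.3 → G.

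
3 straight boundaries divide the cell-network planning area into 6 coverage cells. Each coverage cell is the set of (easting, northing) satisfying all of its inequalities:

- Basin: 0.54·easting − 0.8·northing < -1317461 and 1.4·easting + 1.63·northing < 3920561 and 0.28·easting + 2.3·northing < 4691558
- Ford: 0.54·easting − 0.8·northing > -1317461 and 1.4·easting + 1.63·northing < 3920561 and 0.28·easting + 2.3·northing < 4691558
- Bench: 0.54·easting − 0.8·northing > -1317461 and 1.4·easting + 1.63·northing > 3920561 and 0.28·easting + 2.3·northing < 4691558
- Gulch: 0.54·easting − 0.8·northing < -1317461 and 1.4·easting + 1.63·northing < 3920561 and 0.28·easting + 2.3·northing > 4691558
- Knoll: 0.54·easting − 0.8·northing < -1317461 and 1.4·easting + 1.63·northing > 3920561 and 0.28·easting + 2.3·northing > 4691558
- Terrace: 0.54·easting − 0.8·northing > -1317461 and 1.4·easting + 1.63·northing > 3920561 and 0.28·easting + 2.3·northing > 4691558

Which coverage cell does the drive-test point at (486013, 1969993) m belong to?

0.54·486013 − 0.8·1969993 = -1313547.380, which is > -1317461
1.4·486013 + 1.63·1969993 = 3891506.790, which is < 3920561
0.28·486013 + 2.3·1969993 = 4667067.540, which is < 4691558
This sign pattern matches Ford.

Ford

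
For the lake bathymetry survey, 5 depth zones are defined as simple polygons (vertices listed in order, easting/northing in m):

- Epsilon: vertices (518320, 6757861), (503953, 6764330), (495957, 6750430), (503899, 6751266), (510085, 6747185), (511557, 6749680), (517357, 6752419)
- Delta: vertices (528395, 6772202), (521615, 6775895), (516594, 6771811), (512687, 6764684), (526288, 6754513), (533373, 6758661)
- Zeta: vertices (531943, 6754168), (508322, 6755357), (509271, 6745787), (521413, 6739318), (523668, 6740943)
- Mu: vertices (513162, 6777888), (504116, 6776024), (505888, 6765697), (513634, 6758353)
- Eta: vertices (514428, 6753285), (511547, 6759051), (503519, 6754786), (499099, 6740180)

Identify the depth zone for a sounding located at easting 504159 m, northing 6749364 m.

Cast a ray rightward from (504159, 6749364). For each polygon, the edges (by vertex number in listed order) whose endpoints lie on opposite sides of northing = 6749364, where each meets that height, and whether that is right or left of the point:
Epsilon: 4–5 at easting≈506782.1 (right), 5–6 at easting≈511370.6 (right) → 2 crossings.
Delta: no edge straddles that height → 0 crossings.
Zeta: 2–3 at easting≈508916.3 (right), 5–1 at easting≈528937.1 (right) → 2 crossings.
Mu: no edge straddles that height → 0 crossings.
Eta: 3–4 at easting≈501878.2 (left), 4–1 at easting≈509841.6 (right) → 1 crossing.
Only Eta has an odd count, so the point is inside Eta.

Eta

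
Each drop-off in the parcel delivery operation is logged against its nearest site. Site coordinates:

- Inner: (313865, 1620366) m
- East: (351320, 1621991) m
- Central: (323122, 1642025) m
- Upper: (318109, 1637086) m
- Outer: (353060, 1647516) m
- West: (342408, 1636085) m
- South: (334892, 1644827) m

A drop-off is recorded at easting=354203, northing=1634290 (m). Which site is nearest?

Squared distances to each site:
Inner: 1821032020.000; East: 159577090.000; Central: 1025858786.000; Upper: 1310594452.000; Outer: 176233525.000; West: 142344050.000; South: 483943090.000.
Minimum at West.

West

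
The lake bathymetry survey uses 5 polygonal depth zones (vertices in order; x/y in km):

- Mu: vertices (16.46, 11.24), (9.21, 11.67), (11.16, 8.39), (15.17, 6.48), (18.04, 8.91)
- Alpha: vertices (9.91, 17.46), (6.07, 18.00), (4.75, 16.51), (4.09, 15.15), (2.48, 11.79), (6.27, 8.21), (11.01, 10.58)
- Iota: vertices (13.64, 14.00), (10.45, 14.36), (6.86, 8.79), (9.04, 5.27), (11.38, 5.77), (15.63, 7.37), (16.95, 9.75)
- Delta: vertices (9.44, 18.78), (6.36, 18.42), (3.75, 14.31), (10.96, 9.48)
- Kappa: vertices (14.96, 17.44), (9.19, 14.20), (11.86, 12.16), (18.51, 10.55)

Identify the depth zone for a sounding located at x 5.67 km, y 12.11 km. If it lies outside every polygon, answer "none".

Alpha

Cast a ray rightward from (5.67, 12.11). For each polygon, the edges (by vertex number in listed order) whose endpoints lie on opposite sides of y = 12.11, where each meets that height, and whether that is right or left of the point:
Mu: no edge straddles that height → 0 crossings.
Alpha: 4–5 at x≈2.633 (left), 7–1 at x≈10.765 (right) → 1 crossing.
Iota: 2–3 at x≈9.000 (right), 7–1 at x≈15.112 (right) → 2 crossings.
Delta: 3–4 at x≈7.034 (right), 4–1 at x≈10.530 (right) → 2 crossings.
Kappa: 3–4 at x≈12.067 (right), 4–1 at x≈17.706 (right) → 2 crossings.
Only Alpha has an odd count, so the point is inside Alpha.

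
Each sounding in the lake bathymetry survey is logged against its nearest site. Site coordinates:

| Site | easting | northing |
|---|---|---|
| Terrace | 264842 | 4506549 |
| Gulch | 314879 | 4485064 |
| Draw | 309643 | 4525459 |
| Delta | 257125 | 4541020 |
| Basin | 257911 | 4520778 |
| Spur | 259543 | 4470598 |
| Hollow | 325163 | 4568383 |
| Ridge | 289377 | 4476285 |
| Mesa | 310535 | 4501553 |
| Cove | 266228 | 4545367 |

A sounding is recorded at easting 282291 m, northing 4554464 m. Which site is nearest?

Cove

Squared distances to each site:
Terrace: 2600314826.000; Gulch: 5878337744.000; Draw: 1589421929.000; Delta: 814068692.000; Basin: 1729130996.000; Spur: 7550977460.000; Hollow: 2031746945.000; Ridge: 6162167437.000; Mesa: 3597297457.000; Cove: 340775378.000.
Minimum at Cove.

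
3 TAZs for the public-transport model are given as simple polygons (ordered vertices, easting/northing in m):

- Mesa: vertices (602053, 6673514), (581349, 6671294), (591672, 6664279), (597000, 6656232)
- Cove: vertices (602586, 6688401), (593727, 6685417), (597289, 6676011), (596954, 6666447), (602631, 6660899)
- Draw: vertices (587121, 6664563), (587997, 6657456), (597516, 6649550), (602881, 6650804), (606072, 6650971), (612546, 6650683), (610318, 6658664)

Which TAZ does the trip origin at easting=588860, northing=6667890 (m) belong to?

Cast a ray rightward from (588860, 6667890). For each polygon, the edges (by vertex number in listed order) whose endpoints lie on opposite sides of northing = 6667890, where each meets that height, and whether that is right or left of the point:
Mesa: 2–3 at easting≈586358.2 (left), 4–1 at easting≈600408.6 (right) → 1 crossing.
Cove: 3–4 at easting≈597004.5 (right), 5–1 at easting≈602619.6 (right) → 2 crossings.
Draw: no edge straddles that height → 0 crossings.
Only Mesa has an odd count, so the point is inside Mesa.

Mesa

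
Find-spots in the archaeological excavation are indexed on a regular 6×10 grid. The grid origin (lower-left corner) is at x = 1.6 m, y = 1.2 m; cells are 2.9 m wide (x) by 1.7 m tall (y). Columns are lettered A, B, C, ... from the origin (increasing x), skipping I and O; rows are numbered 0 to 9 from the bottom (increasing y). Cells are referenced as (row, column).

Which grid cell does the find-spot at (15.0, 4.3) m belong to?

Column index: ⌊(15.0 − 1.6) / 2.9⌋ = ⌊4.621⌋ = 4 → column E
Row offset from origin: ⌊(4.3 − 1.2) / 1.7⌋ = ⌊1.824⌋ = 1 → row 1

(1, E)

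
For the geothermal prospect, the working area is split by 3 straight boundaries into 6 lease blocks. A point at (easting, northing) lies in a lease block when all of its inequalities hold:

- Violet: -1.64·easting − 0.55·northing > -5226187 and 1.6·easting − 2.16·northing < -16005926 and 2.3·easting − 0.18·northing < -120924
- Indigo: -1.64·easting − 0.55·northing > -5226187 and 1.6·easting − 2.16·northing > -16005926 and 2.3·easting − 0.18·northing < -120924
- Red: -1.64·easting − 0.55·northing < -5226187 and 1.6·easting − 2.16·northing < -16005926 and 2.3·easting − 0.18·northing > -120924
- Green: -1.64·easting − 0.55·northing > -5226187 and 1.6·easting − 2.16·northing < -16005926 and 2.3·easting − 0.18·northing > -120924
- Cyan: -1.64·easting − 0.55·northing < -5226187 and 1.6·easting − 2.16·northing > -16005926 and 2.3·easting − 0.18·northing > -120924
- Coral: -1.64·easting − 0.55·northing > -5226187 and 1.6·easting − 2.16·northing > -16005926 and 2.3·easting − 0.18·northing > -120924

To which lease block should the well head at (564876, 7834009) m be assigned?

-1.64·564876 − 0.55·7834009 = -5235101.590, which is < -5226187
1.6·564876 − 2.16·7834009 = -16017657.840, which is < -16005926
2.3·564876 − 0.18·7834009 = -110906.820, which is > -120924
This sign pattern matches Red.

Red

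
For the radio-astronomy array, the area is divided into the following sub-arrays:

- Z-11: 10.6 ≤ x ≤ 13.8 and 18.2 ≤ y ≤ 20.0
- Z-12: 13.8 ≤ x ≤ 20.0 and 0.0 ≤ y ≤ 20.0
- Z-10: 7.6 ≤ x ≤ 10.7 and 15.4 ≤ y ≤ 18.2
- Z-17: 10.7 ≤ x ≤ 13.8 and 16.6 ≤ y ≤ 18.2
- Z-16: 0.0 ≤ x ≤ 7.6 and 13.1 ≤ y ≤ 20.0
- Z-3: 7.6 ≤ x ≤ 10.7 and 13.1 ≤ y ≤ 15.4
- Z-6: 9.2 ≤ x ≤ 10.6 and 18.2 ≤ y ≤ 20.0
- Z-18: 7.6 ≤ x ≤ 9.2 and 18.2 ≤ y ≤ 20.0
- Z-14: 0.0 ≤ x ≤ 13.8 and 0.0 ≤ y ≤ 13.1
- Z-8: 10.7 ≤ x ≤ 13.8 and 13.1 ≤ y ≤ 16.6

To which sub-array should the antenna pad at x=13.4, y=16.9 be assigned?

Z-17

The point has x = 13.4 and y = 16.9.
Only Z-17 satisfies 10.7 ≤ x ≤ 13.8 and 16.6 ≤ y ≤ 18.2.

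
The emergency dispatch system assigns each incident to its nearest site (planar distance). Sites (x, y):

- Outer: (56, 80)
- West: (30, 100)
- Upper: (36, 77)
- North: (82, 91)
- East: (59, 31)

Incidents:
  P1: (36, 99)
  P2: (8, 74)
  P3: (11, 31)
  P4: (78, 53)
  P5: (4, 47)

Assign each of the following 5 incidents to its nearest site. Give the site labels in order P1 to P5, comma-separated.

West, Upper, East, East, Upper

P1 → West (d²=37.00)
P2 → Upper (d²=793.00)
P3 → East (d²=2304.00)
P4 → East (d²=845.00)
P5 → Upper (d²=1924.00)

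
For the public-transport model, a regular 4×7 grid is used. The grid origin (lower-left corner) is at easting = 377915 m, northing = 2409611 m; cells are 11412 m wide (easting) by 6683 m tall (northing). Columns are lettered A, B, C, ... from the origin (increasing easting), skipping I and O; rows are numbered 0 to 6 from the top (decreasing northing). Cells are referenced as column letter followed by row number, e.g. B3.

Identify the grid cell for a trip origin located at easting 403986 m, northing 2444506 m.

C1

Column index: ⌊(403986 − 377915) / 11412⌋ = ⌊2.285⌋ = 2 → column C
Row offset from origin: ⌊(2444506 − 2409611) / 6683⌋ = ⌊5.221⌋ = 5 → row 1 (counted from top)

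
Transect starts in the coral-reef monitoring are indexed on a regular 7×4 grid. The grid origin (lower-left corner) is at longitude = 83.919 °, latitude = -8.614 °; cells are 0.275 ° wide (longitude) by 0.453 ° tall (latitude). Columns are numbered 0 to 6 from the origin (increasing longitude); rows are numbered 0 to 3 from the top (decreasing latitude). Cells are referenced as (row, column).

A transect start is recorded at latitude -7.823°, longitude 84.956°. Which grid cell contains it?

Column index: ⌊(84.956 − 83.919) / 0.275⌋ = ⌊3.771⌋ = 3
Row offset from origin: ⌊(-7.823 − -8.614) / 0.453⌋ = ⌊1.746⌋ = 1 → row 2 (counted from top)

(2, 3)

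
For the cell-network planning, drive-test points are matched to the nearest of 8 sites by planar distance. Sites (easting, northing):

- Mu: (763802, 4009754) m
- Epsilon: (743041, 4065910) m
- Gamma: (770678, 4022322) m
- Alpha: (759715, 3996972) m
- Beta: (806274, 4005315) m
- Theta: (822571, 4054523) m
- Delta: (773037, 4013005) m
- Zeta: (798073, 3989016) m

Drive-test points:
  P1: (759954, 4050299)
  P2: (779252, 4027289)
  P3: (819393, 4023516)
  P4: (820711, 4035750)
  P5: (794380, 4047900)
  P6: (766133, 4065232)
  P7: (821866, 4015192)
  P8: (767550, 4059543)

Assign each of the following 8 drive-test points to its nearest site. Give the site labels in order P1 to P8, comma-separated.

Epsilon, Gamma, Beta, Theta, Theta, Epsilon, Beta, Epsilon

P1 → Epsilon (d²=529752890.00)
P2 → Gamma (d²=98184565.00)
P3 → Beta (d²=503384562.00)
P4 → Theta (d²=355885129.00)
P5 → Theta (d²=838596610.00)
P6 → Epsilon (d²=533700148.00)
P7 → Beta (d²=340665593.00)
P8 → Epsilon (d²=641229770.00)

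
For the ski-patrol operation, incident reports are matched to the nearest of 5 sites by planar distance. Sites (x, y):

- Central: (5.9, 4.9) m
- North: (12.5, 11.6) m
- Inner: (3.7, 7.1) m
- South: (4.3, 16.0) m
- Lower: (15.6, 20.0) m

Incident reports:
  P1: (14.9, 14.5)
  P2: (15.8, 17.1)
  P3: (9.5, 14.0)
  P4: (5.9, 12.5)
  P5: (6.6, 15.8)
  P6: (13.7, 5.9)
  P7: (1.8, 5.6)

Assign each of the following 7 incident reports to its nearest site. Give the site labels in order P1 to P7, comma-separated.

North, Lower, North, South, South, North, Inner

P1 → North (d²=14.17)
P2 → Lower (d²=8.45)
P3 → North (d²=14.76)
P4 → South (d²=14.81)
P5 → South (d²=5.33)
P6 → North (d²=33.93)
P7 → Inner (d²=5.86)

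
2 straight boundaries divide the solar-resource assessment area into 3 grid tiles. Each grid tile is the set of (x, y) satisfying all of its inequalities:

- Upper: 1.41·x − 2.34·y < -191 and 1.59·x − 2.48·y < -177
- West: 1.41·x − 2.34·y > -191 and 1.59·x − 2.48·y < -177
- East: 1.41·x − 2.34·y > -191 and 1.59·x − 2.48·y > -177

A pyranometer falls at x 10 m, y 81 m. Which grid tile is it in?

1.41·10 − 2.34·81 = -175.440, which is > -191
1.59·10 − 2.48·81 = -184.980, which is < -177
This sign pattern matches West.

West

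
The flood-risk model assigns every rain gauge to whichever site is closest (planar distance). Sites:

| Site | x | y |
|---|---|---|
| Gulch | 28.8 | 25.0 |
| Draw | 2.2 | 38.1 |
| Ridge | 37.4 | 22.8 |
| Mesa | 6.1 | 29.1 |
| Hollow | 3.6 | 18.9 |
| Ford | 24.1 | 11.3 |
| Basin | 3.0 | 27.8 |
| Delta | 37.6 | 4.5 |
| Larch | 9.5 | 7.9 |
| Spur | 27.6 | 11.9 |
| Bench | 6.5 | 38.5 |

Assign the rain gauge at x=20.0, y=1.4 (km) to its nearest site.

Ford

Squared distances to each site:
Gulch: 634.400; Draw: 1663.730; Ridge: 760.720; Mesa: 960.500; Hollow: 575.210; Ford: 114.820; Basin: 985.960; Delta: 319.370; Larch: 152.500; Spur: 168.010; Bench: 1558.660.
Minimum at Ford.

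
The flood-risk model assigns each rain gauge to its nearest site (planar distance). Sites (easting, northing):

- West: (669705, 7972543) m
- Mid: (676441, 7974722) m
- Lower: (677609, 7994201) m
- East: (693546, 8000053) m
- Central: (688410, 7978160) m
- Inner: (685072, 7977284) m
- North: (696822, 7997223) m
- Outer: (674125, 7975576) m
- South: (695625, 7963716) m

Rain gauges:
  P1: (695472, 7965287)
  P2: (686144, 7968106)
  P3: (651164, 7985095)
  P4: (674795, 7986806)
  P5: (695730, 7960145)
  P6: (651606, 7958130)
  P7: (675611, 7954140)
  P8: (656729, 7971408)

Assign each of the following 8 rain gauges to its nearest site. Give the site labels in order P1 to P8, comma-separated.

South, Inner, West, Lower, South, West, West, West

P1 → South (d²=2491450.00)
P2 → Inner (d²=85384868.00)
P3 → West (d²=501321385.00)
P4 → Lower (d²=62604621.00)
P5 → South (d²=12763066.00)
P6 → West (d²=535308370.00)
P7 → West (d²=373551245.00)
P8 → West (d²=169664801.00)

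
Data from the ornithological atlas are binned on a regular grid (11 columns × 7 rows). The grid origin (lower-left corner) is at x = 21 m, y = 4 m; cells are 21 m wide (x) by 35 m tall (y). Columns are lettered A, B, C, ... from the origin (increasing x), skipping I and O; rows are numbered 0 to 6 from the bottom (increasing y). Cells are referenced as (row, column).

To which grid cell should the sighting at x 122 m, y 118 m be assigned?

Column index: ⌊(122 − 21) / 21⌋ = ⌊4.810⌋ = 4 → column E
Row offset from origin: ⌊(118 − 4) / 35⌋ = ⌊3.257⌋ = 3 → row 3

(3, E)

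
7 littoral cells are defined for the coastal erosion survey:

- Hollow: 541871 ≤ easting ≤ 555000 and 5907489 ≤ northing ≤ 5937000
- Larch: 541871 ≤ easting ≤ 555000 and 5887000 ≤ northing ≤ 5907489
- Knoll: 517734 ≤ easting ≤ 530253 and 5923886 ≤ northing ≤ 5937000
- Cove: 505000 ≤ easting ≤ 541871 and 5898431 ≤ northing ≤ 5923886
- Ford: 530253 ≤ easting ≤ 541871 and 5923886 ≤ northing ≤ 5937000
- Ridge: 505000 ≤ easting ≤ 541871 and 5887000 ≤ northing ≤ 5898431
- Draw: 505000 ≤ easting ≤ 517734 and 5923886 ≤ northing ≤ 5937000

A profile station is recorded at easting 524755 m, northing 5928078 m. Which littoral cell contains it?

The point has easting = 524755 and northing = 5928078.
Only Knoll satisfies 517734 ≤ easting ≤ 530253 and 5923886 ≤ northing ≤ 5937000.

Knoll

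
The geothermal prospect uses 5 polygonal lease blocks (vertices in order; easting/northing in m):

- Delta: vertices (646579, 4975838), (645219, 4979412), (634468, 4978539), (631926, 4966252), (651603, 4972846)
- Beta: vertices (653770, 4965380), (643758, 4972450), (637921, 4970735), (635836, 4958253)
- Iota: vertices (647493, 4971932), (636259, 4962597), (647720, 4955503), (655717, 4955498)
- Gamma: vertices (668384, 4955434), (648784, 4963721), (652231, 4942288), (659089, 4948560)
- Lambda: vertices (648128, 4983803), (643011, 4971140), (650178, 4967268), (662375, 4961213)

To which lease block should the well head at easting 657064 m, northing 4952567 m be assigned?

Gamma

Cast a ray rightward from (657064, 4952567). For each polygon, the edges (by vertex number in listed order) whose endpoints lie on opposite sides of northing = 4952567, where each meets that height, and whether that is right or left of the point:
Delta: no edge straddles that height → 0 crossings.
Beta: no edge straddles that height → 0 crossings.
Iota: no edge straddles that height → 0 crossings.
Gamma: 2–3 at easting≈650577.9 (left), 4–1 at easting≈664507.3 (right) → 1 crossing.
Lambda: no edge straddles that height → 0 crossings.
Only Gamma has an odd count, so the point is inside Gamma.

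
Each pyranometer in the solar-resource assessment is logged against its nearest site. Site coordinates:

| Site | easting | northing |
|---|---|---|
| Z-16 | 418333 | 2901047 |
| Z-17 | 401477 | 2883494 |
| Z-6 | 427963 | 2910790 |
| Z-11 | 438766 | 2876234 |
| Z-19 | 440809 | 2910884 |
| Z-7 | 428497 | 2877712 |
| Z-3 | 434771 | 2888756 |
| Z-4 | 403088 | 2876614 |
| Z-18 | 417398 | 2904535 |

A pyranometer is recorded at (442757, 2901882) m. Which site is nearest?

Squared distances to each site:
Z-16: 597229001.000; Z-17: 2042156944.000; Z-6: 298214900.000; Z-11: 673747985.000; Z-19: 84830708.000; Z-7: 787536500.000; Z-3: 236068072.000; Z-4: 2212101385.000; Z-18: 650117290.000.
Minimum at Z-19.

Z-19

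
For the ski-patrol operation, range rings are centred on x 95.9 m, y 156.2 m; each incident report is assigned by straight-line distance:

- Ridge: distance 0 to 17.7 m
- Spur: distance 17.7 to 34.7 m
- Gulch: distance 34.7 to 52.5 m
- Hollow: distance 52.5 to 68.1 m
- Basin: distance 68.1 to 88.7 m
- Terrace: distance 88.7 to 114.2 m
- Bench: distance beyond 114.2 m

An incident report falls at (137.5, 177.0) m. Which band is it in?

Gulch

Distance = √((137.5−95.9)² + (177.0−156.2)²) = √(1730.560 + 432.640) = 46.510 m.
34.7 ≤ 46.510 < 52.5 → Gulch.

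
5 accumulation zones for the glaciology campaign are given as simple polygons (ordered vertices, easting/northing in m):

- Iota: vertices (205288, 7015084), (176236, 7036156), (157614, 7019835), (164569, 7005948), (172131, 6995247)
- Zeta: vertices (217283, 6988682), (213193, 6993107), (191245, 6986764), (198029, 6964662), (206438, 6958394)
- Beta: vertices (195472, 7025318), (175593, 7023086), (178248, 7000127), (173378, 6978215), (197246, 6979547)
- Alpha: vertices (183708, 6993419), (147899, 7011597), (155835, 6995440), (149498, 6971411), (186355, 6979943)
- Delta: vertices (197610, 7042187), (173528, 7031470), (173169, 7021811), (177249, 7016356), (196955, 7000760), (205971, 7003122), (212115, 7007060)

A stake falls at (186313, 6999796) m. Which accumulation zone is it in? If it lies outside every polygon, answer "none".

Beta

Cast a ray rightward from (186313, 6999796). For each polygon, the edges (by vertex number in listed order) whose endpoints lie on opposite sides of northing = 6999796, where each meets that height, and whether that is right or left of the point:
Iota: 4–5 at easting≈168916.4 (left), 5–1 at easting≈179734.5 (left) → 0 crossings.
Zeta: no edge straddles that height → 0 crossings.
Beta: 3–4 at easting≈178174.4 (left), 5–1 at easting≈196461.2 (right) → 1 crossing.
Alpha: 1–2 at easting≈171145.9 (left), 2–3 at easting≈153695.4 (left) → 0 crossings.
Delta: no edge straddles that height → 0 crossings.
Only Beta has an odd count, so the point is inside Beta.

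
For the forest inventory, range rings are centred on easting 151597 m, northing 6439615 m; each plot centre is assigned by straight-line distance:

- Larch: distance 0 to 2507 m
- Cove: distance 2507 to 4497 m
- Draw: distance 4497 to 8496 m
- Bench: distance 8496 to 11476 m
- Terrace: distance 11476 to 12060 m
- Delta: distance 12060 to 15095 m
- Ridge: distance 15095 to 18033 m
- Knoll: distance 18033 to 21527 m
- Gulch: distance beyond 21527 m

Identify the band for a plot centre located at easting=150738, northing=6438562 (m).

Distance = √((150738−151597)² + (6438562−6439615)²) = √(737881.000 + 1108809.000) = 1358.930 m.
0 ≤ 1358.930 < 2507 → Larch.

Larch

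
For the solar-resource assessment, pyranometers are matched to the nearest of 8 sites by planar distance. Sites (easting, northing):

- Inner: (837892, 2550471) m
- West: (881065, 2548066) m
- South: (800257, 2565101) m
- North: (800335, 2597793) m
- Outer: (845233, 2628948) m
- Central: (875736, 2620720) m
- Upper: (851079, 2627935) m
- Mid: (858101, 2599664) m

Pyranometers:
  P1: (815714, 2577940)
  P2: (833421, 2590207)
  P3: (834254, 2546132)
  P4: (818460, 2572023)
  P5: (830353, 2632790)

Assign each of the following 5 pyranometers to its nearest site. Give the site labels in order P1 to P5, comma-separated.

South, Mid, Inner, South, Outer

P1 → South (d²=403758770.00)
P2 → Mid (d²=698537249.00)
P3 → Inner (d²=32061965.00)
P4 → South (d²=379263293.00)
P5 → Outer (d²=236175364.00)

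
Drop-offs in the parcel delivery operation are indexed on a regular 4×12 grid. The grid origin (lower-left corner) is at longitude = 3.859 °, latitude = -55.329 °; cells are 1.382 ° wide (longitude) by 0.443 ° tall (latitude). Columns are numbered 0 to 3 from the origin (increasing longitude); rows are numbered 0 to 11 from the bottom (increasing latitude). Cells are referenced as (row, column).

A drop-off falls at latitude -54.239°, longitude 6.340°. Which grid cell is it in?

(2, 1)

Column index: ⌊(6.340 − 3.859) / 1.382⌋ = ⌊1.795⌋ = 1
Row offset from origin: ⌊(-54.239 − -55.329) / 0.443⌋ = ⌊2.460⌋ = 2 → row 2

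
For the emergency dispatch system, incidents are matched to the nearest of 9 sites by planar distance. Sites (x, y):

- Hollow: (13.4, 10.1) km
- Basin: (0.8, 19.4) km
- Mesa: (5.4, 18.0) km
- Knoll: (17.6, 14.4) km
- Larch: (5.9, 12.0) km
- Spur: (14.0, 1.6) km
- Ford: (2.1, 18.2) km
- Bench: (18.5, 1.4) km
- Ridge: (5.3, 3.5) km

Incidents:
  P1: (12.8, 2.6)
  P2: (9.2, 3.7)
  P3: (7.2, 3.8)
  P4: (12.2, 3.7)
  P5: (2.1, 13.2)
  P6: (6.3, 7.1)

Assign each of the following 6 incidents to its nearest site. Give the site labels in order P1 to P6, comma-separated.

Spur, Ridge, Ridge, Spur, Larch, Ridge

P1 → Spur (d²=2.44)
P2 → Ridge (d²=15.25)
P3 → Ridge (d²=3.70)
P4 → Spur (d²=7.65)
P5 → Larch (d²=15.88)
P6 → Ridge (d²=13.96)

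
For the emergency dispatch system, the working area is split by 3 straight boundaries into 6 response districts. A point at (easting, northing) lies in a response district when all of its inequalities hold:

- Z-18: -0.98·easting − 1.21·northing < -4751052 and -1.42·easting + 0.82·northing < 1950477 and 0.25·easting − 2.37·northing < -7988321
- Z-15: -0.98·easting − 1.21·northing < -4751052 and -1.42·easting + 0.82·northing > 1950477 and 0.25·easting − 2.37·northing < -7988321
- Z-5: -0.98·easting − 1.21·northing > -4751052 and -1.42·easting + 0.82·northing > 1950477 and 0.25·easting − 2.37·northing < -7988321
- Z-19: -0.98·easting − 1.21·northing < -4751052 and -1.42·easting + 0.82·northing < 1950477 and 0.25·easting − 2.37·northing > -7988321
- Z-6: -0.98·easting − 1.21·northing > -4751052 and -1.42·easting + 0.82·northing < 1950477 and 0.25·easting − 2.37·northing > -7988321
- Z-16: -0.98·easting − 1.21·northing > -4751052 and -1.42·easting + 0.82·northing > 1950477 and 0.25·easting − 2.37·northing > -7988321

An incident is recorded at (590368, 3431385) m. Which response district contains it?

Z-16

-0.98·590368 − 1.21·3431385 = -4730536.490, which is > -4751052
-1.42·590368 + 0.82·3431385 = 1975413.140, which is > 1950477
0.25·590368 − 2.37·3431385 = -7984790.450, which is > -7988321
This sign pattern matches Z-16.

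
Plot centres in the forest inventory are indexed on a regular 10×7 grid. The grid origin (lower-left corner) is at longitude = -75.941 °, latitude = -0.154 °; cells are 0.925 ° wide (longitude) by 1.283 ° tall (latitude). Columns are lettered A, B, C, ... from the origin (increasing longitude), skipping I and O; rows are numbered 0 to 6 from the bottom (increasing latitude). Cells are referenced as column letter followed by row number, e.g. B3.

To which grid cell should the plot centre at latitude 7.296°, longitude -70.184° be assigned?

G5

Column index: ⌊(-70.184 − -75.941) / 0.925⌋ = ⌊6.224⌋ = 6 → column G
Row offset from origin: ⌊(7.296 − -0.154) / 1.283⌋ = ⌊5.807⌋ = 5 → row 5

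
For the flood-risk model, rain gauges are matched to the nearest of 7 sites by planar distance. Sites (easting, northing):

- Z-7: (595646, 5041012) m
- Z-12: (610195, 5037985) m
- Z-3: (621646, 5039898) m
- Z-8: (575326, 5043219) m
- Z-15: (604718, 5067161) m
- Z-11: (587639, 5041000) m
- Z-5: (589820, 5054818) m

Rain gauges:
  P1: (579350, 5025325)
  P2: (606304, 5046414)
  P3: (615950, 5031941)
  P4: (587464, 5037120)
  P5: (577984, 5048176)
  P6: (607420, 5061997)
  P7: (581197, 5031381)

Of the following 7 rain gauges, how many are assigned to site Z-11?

3

P1 → Z-11
P2 → Z-12
P3 → Z-12
P4 → Z-11
P5 → Z-8
P6 → Z-15
P7 → Z-11
3 of the 7 go to Z-11.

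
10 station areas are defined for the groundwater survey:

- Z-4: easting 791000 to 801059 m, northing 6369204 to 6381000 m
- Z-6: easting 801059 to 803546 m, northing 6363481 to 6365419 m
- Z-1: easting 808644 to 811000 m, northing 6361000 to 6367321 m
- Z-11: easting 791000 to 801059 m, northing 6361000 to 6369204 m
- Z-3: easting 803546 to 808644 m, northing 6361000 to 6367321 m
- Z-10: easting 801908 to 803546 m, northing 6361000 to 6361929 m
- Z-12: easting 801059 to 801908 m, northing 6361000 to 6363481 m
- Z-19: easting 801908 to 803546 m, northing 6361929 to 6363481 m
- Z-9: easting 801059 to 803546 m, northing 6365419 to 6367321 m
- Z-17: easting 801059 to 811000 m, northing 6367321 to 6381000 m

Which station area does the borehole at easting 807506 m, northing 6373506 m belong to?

The point has easting = 807506 and northing = 6373506.
Only Z-17 satisfies 801059 ≤ easting ≤ 811000 and 6367321 ≤ northing ≤ 6381000.

Z-17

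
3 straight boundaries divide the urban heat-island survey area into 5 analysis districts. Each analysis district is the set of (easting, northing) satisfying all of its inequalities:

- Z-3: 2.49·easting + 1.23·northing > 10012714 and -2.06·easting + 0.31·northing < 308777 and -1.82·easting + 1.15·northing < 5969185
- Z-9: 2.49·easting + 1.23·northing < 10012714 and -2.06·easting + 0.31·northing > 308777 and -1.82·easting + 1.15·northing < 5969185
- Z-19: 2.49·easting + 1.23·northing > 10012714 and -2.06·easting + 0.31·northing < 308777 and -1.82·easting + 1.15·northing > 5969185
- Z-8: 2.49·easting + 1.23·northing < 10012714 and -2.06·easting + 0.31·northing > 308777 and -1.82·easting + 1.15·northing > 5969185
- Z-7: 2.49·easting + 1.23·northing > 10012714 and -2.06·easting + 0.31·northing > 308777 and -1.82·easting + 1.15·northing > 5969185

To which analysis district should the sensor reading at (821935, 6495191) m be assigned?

Z-7

2.49·821935 + 1.23·6495191 = 10035703.080, which is > 10012714
-2.06·821935 + 0.31·6495191 = 320323.110, which is > 308777
-1.82·821935 + 1.15·6495191 = 5973547.950, which is > 5969185
This sign pattern matches Z-7.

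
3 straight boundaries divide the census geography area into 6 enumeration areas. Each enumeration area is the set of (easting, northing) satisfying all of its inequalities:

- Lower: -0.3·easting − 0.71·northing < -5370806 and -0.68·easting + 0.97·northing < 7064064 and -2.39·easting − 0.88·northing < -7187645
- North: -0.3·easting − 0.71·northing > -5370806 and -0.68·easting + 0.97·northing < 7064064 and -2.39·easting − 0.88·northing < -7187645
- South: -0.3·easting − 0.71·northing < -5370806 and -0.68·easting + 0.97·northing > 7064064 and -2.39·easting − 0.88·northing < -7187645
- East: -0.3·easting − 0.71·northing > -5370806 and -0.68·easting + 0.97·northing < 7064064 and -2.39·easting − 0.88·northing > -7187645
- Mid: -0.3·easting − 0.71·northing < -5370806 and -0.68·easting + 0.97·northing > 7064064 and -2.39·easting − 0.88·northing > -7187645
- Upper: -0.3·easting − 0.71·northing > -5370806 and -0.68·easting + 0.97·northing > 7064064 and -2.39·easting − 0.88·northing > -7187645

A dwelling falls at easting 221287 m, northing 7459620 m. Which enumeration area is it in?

-0.3·221287 − 0.71·7459620 = -5362716.300, which is > -5370806
-0.68·221287 + 0.97·7459620 = 7085356.240, which is > 7064064
-2.39·221287 − 0.88·7459620 = -7093341.530, which is > -7187645
This sign pattern matches Upper.

Upper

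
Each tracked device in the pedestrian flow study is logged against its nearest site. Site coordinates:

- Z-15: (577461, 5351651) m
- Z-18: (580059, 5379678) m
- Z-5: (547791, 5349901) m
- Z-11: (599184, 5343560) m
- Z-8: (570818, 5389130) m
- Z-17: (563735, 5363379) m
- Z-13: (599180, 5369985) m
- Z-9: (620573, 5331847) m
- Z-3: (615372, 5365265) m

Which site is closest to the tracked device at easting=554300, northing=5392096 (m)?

Z-8

Squared distances to each site:
Z-15: 2172229946.000; Z-18: 817732805.000; Z-5: 1822785106.000; Z-11: 4370316752.000; Z-8: 281641480.000; Z-17: 913685314.000; Z-13: 2503110721.000; Z-9: 8022052530.000; Z-3: 4449691745.000.
Minimum at Z-8.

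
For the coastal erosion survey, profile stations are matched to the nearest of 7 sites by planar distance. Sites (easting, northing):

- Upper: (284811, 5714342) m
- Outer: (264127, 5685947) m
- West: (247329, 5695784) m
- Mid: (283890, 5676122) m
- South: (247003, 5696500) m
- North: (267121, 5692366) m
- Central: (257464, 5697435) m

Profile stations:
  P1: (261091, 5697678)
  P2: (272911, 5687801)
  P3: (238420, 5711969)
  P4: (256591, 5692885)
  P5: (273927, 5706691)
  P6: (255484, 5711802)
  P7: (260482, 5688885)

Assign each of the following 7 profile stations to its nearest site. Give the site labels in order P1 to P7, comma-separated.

Central, North, South, Central, Upper, Central, Outer

P1 → Central (d²=13214178.00)
P2 → North (d²=54363325.00)
P3 → South (d²=312957850.00)
P4 → Central (d²=21464629.00)
P5 → Upper (d²=176999257.00)
P6 → Central (d²=210331089.00)
P7 → Outer (d²=21917869.00)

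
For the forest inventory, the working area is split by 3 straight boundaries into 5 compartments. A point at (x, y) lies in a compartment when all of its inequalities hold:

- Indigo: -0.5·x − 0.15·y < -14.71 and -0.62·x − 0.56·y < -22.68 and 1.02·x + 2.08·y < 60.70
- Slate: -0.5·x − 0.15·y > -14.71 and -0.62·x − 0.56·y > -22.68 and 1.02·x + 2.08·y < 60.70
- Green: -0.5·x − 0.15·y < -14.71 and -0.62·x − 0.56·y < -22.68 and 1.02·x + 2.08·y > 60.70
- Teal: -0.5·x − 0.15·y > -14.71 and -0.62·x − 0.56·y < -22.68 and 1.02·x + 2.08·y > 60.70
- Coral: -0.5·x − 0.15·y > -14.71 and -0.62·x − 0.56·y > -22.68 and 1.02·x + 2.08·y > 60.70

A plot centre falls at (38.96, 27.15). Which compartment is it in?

-0.5·38.96 − 0.15·27.15 = -23.553, which is < -14.71
-0.62·38.96 − 0.56·27.15 = -39.359, which is < -22.68
1.02·38.96 + 2.08·27.15 = 96.211, which is > 60.70
This sign pattern matches Green.

Green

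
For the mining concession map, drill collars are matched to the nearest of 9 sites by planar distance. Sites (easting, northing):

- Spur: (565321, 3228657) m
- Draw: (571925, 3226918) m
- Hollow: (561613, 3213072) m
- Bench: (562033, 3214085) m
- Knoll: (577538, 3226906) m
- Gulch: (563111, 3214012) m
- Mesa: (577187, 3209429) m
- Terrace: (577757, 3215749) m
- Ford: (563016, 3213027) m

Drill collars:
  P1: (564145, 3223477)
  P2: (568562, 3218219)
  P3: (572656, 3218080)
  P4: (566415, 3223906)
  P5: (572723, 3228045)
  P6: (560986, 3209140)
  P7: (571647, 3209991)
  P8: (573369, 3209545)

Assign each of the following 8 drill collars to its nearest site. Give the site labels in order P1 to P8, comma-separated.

P1 → Spur (d²=28215376.00)
P2 → Gulch (d²=47412250.00)
P3 → Terrace (d²=31453762.00)
P4 → Spur (d²=23768837.00)
P5 → Draw (d²=1906933.00)
P6 → Hollow (d²=15853753.00)
P7 → Mesa (d²=31007444.00)
P8 → Mesa (d²=14590580.00)

Spur, Gulch, Terrace, Spur, Draw, Hollow, Mesa, Mesa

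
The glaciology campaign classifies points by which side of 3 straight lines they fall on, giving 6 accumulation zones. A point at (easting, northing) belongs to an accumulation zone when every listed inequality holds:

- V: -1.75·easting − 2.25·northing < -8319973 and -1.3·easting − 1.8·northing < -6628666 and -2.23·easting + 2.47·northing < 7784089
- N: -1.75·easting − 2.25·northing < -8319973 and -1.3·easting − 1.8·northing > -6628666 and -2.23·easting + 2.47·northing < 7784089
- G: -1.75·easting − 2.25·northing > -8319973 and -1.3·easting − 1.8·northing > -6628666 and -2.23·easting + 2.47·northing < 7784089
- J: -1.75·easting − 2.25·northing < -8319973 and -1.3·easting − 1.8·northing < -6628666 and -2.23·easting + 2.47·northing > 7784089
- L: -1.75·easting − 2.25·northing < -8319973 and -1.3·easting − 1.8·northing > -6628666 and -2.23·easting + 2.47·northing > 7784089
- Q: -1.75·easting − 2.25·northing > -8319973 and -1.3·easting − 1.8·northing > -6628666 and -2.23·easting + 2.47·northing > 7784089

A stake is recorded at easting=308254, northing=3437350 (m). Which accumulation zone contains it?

Q

-1.75·308254 − 2.25·3437350 = -8273482.000, which is > -8319973
-1.3·308254 − 1.8·3437350 = -6587960.200, which is > -6628666
-2.23·308254 + 2.47·3437350 = 7802848.080, which is > 7784089
This sign pattern matches Q.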